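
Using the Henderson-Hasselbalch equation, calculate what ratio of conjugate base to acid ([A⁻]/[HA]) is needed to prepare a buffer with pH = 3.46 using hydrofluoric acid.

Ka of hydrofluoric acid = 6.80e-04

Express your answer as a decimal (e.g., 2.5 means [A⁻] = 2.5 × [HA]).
[A⁻]/[HA] = 1.961

pKa = −log(6.80e-04) = 3.1675. pH = pKa + log([A⁻]/[HA]). 3.46 = 3.1675 + log(ratio). log(ratio) = 3.46 − 3.1675 = 0.2925. ratio = 10^(0.2925) = 1.961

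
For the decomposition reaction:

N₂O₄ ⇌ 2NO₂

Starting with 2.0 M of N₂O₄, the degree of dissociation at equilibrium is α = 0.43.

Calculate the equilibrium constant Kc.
K_c = 2.5951

x = α·[A]₀ = 0.43 × 2.0 = 0.86 M dissociated.
At eq: [N₂O₄] = 2.0 − 0.86 = 1.14 M; [NO₂] = 2x = 1.72 M.
Kc = [NO₂]²/[N₂O₄] = (1.72)²/1.14 = 2.595.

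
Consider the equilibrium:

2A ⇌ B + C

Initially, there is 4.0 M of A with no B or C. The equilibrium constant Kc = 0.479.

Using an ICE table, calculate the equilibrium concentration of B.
[B] = 1.161 M

ICE: [A] = 4.0 − 2x, [B] = [C] = x.
Kc = x²/(4.0 − 2x)² = 0.479 ⇒ √Kc = x/(4.0 − 2x).
x = √0.479·4.0/(1 + 2√0.479) = 0.6921·4.0/2.3842 = 1.1611.
[B] = x = 1.161 M.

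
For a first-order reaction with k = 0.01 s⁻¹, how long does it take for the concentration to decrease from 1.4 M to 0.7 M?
69.31 s

From ln[A] = ln[A]₀ - k·t: t = ln([A]₀/[A])/k = ln(1.4/0.7)/0.01 = ln(2.0000)/0.01 = 0.6931/0.01 = 69.31 s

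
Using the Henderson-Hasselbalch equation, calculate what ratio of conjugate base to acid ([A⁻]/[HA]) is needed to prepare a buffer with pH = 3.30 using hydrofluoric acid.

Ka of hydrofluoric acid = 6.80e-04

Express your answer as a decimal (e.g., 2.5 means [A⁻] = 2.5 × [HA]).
[A⁻]/[HA] = 1.357

pKa = −log(6.80e-04) = 3.1675. pH = pKa + log([A⁻]/[HA]). 3.30 = 3.1675 + log(ratio). log(ratio) = 3.30 − 3.1675 = 0.1325. ratio = 10^(0.1325) = 1.357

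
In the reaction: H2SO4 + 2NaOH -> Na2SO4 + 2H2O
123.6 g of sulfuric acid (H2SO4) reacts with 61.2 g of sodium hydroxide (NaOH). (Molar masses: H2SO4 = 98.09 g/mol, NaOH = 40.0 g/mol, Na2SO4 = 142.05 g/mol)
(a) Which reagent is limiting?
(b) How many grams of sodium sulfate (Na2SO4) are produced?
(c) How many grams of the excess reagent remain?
(a) NaOH, (b) 108.7 g, (c) 48.56 g

Moles of H2SO4 = 123.6 g ÷ 98.09 g/mol = 1.26007 mol
Moles of NaOH = 61.2 g ÷ 40.0 g/mol = 1.53 mol
Moles ÷ coefficient: H2SO4: 1.26007/1 = 1.26, NaOH: 1.53/2 = 0.765
(a) NaOH has the smaller value, so NaOH is the limiting reagent.
(b) Moles of Na2SO4 = 1.53 mol NaOH × (1/2) = 0.765 mol; mass = 0.765 mol × 142.05 g/mol = 108.7 g
(c) H2SO4 consumed = 1.53 × (1/2) = 0.765 mol; remaining = 1.26007 − 0.765 = 0.495067 mol; mass = 0.495067 mol × 98.09 g/mol = 48.56 g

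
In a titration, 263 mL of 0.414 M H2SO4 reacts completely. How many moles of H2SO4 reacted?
Moles = Molarity × Volume (L)
Moles = 0.414 M × 0.263 L = 0.1089 mol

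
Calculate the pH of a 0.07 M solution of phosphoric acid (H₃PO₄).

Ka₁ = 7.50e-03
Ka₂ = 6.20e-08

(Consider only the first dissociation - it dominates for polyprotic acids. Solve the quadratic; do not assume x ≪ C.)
pH = 1.71

x² + Ka₁·x − Ka₁·C = 0 with Ka₁ = 7.50e-03, C = 0.07.
x = (−Ka₁ + √(Ka₁² + 4·Ka₁·C))/2 = 1.9468e-02 M, so pH = 1.71.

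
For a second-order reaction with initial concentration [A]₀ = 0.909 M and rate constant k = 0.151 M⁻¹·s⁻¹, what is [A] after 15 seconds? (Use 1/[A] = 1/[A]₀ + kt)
0.2972 M

1/[A] = 1/[A]₀ + k·t = 1/0.909 + (0.151)·(15) = 1.1001 + 2.2650 = 3.3651
[A] = 1/3.3651 = 0.2972 M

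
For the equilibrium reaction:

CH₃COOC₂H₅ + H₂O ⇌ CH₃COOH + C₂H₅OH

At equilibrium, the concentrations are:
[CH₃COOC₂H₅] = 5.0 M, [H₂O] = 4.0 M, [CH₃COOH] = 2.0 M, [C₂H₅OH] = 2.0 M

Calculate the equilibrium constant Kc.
K_c = 0.2000

Kc = ([CH₃COOH] × [C₂H₅OH]) / ([CH₃COOC₂H₅] × [H₂O])
   = ((2.0)·(2.0)) / ((5.0)·(4.0))
   = 4 / 20 = 0.2000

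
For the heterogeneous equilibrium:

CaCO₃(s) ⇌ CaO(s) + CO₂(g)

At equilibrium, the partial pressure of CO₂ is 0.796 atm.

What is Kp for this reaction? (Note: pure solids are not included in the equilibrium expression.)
K_p = 0.796

Solids (CaCO₃, CaO) have activity 1 and are excluded.
Kp = P(CO₂) = 0.796.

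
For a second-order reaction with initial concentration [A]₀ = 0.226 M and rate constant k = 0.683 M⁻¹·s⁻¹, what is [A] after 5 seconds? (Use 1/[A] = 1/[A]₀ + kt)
0.1276 M

1/[A] = 1/[A]₀ + k·t = 1/0.226 + (0.683)·(5) = 4.4248 + 3.4150 = 7.8398
[A] = 1/7.8398 = 0.1276 M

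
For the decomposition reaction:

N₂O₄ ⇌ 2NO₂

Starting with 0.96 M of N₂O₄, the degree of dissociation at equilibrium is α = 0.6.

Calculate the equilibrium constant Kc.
K_c = 3.4560

x = α·[A]₀ = 0.6 × 0.96 = 0.576 M dissociated.
At eq: [N₂O₄] = 0.96 − 0.576 = 0.384 M; [NO₂] = 2x = 1.152 M.
Kc = [NO₂]²/[N₂O₄] = (1.152)²/0.384 = 3.456.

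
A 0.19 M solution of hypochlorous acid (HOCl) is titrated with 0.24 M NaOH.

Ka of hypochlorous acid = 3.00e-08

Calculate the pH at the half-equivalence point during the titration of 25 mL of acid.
pH = pKa = 7.52

At the half-equivalence point, [HA] = [A⁻], so by Henderson–Hasselbalch pH = pKa + log(1) = pKa.
pKa = −log(3.00e-08) = 7.52.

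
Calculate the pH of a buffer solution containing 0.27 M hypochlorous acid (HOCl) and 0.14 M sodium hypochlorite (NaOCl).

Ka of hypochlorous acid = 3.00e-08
pH = 7.24

pKa = -log(3.00e-08) = 7.52. pH = pKa + log([A⁻]/[HA]) = 7.52 + log(0.14/0.27)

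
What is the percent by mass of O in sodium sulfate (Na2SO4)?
Mass of O in formula = 16.0 × 4 = 64 g/mol
Molar mass = 142.05 g/mol
% O = (64/142.05) × 100% = 45.05%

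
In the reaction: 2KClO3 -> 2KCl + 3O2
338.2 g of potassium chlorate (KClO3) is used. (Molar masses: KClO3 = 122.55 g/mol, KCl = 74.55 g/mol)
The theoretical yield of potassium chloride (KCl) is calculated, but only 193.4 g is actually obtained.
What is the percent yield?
Moles of KClO3 = 338.2 g ÷ 122.55 g/mol = 2.75969 mol
Mole ratio: 2 mol KCl / 2 mol KClO3
Moles of KCl = 2.75969 × (2/2) = 2.75969 mol
Theoretical yield = 2.75969 mol × 74.55 g/mol = 205.73 g
Actual yield = 193.4 g
Percent yield = (193.4 / 205.73) × 100% = 94.0%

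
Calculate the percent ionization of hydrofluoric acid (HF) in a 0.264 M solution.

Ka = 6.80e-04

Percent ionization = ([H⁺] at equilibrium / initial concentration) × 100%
Percent ionization = 4.95%

Let x = [H⁺]. Ka = x²/(C - x) ⇒ x² + (6.80e-04)x - (6.80e-04)(0.264) = 0. x = 1.3063e-02. Percent = (1.3063e-02/0.264) × 100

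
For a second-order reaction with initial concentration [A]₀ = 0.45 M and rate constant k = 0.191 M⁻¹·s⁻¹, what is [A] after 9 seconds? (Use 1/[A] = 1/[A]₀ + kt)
0.2537 M

1/[A] = 1/[A]₀ + k·t = 1/0.45 + (0.191)·(9) = 2.2222 + 1.7190 = 3.9412
[A] = 1/3.9412 = 0.2537 M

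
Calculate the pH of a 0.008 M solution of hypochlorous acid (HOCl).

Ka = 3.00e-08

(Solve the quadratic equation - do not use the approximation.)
pH = 4.81

x² + Ka×x - Ka×C = 0. Using quadratic formula: [H⁺] = 1.5477e-05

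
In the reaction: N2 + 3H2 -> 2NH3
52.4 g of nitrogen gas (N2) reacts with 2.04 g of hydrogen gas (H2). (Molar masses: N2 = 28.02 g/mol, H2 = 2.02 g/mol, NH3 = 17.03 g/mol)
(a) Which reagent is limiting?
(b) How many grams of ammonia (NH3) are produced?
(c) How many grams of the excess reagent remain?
(a) H2, (b) 11.47 g, (c) 42.97 g

Moles of N2 = 52.4 g ÷ 28.02 g/mol = 1.87009 mol
Moles of H2 = 2.04 g ÷ 2.02 g/mol = 1.0099 mol
Moles ÷ coefficient: N2: 1.87009/1 = 1.87, H2: 1.0099/3 = 0.3366
(a) H2 has the smaller value, so H2 is the limiting reagent.
(b) Moles of NH3 = 1.0099 mol H2 × (2/3) = 0.673267 mol; mass = 0.673267 mol × 17.03 g/mol = 11.47 g
(c) N2 consumed = 1.0099 × (1/3) = 0.336634 mol; remaining = 1.87009 − 0.336634 = 1.53346 mol; mass = 1.53346 mol × 28.02 g/mol = 42.97 g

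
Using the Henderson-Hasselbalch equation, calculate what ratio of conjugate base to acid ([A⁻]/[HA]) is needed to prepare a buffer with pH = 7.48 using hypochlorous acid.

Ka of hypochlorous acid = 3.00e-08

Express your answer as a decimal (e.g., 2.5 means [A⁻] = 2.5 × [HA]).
[A⁻]/[HA] = 0.906

pKa = −log(3.00e-08) = 7.5229. pH = pKa + log([A⁻]/[HA]). 7.48 = 7.5229 + log(ratio). log(ratio) = 7.48 − 7.5229 = -0.0429. ratio = 10^(-0.0429) = 0.906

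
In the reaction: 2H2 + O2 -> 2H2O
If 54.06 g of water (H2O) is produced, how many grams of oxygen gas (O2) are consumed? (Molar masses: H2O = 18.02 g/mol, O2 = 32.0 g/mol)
Moles of H2O = 54.06 g ÷ 18.02 g/mol = 3 mol
Mole ratio: 1 mol O2 / 2 mol H2O
Moles of O2 = 3 × (1/2) = 1.5 mol
Mass of O2 = 1.5 mol × 32.0 g/mol = 48 g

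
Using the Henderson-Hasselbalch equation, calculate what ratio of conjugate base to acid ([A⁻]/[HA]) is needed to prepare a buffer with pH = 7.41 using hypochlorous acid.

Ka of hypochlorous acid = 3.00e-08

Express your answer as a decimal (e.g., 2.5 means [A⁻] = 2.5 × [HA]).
[A⁻]/[HA] = 0.771

pKa = −log(3.00e-08) = 7.5229. pH = pKa + log([A⁻]/[HA]). 7.41 = 7.5229 + log(ratio). log(ratio) = 7.41 − 7.5229 = -0.1129. ratio = 10^(-0.1129) = 0.771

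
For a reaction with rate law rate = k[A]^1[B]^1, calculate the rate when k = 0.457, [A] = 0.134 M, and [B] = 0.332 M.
0.02033 M/s

rate = k·[A]^1·[B]^1 = 0.457·(0.134)^1·(0.332)^1 = 0.457·0.134·0.332 = 0.02033 M/s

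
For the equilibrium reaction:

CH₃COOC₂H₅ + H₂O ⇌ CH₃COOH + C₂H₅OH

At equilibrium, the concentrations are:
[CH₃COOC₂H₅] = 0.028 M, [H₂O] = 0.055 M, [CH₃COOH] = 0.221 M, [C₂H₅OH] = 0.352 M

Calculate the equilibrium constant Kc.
K_c = 50.5143

Kc = ([CH₃COOH] × [C₂H₅OH]) / ([CH₃COOC₂H₅] × [H₂O])
   = ((0.221)·(0.352)) / ((0.028)·(0.055))
   = 0.077792 / 0.00154 = 50.5143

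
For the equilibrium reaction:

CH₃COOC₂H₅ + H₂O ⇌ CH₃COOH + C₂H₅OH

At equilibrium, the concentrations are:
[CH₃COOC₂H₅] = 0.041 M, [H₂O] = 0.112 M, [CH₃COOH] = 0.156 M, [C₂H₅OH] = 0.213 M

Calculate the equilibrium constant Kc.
K_c = 7.2361

Kc = ([CH₃COOH] × [C₂H₅OH]) / ([CH₃COOC₂H₅] × [H₂O])
   = ((0.156)·(0.213)) / ((0.041)·(0.112))
   = 0.033228 / 0.004592 = 7.2361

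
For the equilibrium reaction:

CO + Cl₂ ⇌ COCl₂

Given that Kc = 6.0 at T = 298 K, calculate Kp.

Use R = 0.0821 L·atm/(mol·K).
K_p = 0.2452

Δn = (moles gaseous products) − (moles gaseous reactants) = -1
T = 298 K; RT = 0.0821 × 298 = 24.4658
Kp = Kc·(RT)^Δn = 6.0 × (24.4658)^-1 = 6.0 × 0.0408734 = 0.2452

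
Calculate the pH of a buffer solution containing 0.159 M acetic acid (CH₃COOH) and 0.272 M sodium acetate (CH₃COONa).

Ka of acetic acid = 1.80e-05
pH = 4.98

pKa = -log(1.80e-05) = 4.74. pH = pKa + log([A⁻]/[HA]) = 4.74 + log(0.272/0.159)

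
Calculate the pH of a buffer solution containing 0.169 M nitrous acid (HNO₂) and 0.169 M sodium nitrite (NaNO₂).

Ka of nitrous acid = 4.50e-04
pH = 3.35

pKa = -log(4.50e-04) = 3.35. pH = pKa + log([A⁻]/[HA]) = 3.35 + log(0.169/0.169)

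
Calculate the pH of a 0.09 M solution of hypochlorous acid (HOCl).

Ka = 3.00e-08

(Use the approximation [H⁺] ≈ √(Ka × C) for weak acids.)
pH = 4.28

[H⁺] = √(Ka × C) = √(3.00e-08 × 0.09) = 5.1962e-05. pH = -log(5.1962e-05)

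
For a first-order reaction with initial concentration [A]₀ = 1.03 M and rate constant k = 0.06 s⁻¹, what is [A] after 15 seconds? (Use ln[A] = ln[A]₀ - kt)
0.4188 M

ln[A] = ln[A]₀ - k·t = ln(1.03) - (0.06)·(15) = 0.0296 - 0.9000 = -0.8704
[A] = e^(-0.8704) = 0.4188 M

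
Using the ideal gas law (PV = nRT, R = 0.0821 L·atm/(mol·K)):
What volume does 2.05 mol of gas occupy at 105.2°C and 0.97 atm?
T = 105.2°C + 273.15 = 378.35 K
V = nRT/P = (2.05 × 0.0821 × 378.35) / 0.97
V = 65.65 L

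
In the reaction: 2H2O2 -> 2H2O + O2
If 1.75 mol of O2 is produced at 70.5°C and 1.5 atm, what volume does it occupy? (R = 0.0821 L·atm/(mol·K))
T = 70.5°C + 273.15 = 343.65 K
V = nRT/P = (1.75 × 0.0821 × 343.65) / 1.5
V = 32.92 L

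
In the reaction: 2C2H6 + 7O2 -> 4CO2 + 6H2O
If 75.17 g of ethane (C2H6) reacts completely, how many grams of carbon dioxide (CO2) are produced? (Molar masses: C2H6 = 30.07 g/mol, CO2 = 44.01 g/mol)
Moles of C2H6 = 75.17 g ÷ 30.07 g/mol = 2.49983 mol
Mole ratio: 4 mol CO2 / 2 mol C2H6
Moles of CO2 = 2.49983 × (4/2) = 4.99967 mol
Mass of CO2 = 4.99967 mol × 44.01 g/mol = 220 g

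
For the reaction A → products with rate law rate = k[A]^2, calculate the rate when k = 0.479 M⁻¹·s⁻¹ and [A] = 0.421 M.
0.0849 M/s

rate = k·[A]^2 = 0.479·(0.421)^2 = 0.479·0.177241 = 0.0849 M/s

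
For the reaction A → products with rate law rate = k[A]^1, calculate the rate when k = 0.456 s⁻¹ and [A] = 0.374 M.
0.1705 M/s

rate = k·[A]^1 = 0.456·(0.374)^1 = 0.456·0.374 = 0.1705 M/s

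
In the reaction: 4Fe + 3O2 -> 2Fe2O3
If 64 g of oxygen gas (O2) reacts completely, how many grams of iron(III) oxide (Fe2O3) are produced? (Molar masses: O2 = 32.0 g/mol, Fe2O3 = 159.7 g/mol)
Moles of O2 = 64 g ÷ 32.0 g/mol = 2 mol
Mole ratio: 2 mol Fe2O3 / 3 mol O2
Moles of Fe2O3 = 2 × (2/3) = 1.33333 mol
Mass of Fe2O3 = 1.33333 mol × 159.7 g/mol = 212.9 g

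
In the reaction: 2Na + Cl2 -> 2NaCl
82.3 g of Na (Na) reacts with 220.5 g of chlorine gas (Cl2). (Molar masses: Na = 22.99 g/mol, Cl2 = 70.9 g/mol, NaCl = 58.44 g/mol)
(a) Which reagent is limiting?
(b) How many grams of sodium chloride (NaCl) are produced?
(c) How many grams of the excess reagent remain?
(a) Na, (b) 209.2 g, (c) 93.6 g

Moles of Na = 82.3 g ÷ 22.99 g/mol = 3.57982 mol
Moles of Cl2 = 220.5 g ÷ 70.9 g/mol = 3.11001 mol
Moles ÷ coefficient: Na: 3.57982/2 = 1.79, Cl2: 3.11001/1 = 3.11
(a) Na has the smaller value, so Na is the limiting reagent.
(b) Moles of NaCl = 3.57982 mol Na × (2/2) = 3.57982 mol; mass = 3.57982 mol × 58.44 g/mol = 209.2 g
(c) Cl2 consumed = 3.57982 × (1/2) = 1.78991 mol; remaining = 3.11001 − 1.78991 = 1.32011 mol; mass = 1.32011 mol × 70.9 g/mol = 93.6 g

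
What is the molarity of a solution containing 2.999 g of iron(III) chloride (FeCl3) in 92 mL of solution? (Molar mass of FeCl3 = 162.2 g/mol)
Moles of FeCl3 = 2.999 g ÷ 162.2 g/mol = 0.0184895 mol
Volume = 92 mL = 0.092 L
Molarity = 0.0184895 mol ÷ 0.092 L = 0.201 M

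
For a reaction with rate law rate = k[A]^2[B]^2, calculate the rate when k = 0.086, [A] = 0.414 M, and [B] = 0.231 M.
0.0007865 M/s

rate = k·[A]^2·[B]^2 = 0.086·(0.414)^2·(0.231)^2 = 0.086·0.171396·0.053361 = 0.0007865 M/s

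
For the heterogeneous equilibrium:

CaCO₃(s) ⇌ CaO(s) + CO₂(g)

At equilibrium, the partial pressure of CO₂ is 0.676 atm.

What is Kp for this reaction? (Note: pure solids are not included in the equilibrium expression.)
K_p = 0.676

Solids (CaCO₃, CaO) have activity 1 and are excluded.
Kp = P(CO₂) = 0.676.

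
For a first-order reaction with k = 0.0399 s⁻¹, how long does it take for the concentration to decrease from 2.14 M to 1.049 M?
17.87 s

From ln[A] = ln[A]₀ - k·t: t = ln([A]₀/[A])/k = ln(2.14/1.049)/0.0399 = ln(2.0400)/0.0399 = 0.7130/0.0399 = 17.87 s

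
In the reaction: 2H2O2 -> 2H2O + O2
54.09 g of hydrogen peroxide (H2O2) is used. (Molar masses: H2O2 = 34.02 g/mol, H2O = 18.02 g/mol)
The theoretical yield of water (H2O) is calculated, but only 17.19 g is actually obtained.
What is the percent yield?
Moles of H2O2 = 54.09 g ÷ 34.02 g/mol = 1.58995 mol
Mole ratio: 2 mol H2O / 2 mol H2O2
Moles of H2O = 1.58995 × (2/2) = 1.58995 mol
Theoretical yield = 1.58995 mol × 18.02 g/mol = 28.651 g
Actual yield = 17.19 g
Percent yield = (17.19 / 28.651) × 100% = 60.0%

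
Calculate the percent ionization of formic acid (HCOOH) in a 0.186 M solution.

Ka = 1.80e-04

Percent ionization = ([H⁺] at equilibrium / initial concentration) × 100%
Percent ionization = 3.06%

Let x = [H⁺]. Ka = x²/(C - x) ⇒ x² + (1.80e-04)x - (1.80e-04)(0.186) = 0. x = 5.6969e-03. Percent = (5.6969e-03/0.186) × 100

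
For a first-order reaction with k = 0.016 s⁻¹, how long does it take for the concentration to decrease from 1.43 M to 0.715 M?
43.32 s

From ln[A] = ln[A]₀ - k·t: t = ln([A]₀/[A])/k = ln(1.43/0.715)/0.016 = ln(2.0000)/0.016 = 0.6931/0.016 = 43.32 s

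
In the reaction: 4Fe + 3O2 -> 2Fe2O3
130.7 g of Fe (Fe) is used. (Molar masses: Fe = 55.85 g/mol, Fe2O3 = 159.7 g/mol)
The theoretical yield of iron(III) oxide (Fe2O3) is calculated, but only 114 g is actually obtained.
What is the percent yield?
Moles of Fe = 130.7 g ÷ 55.85 g/mol = 2.3402 mol
Mole ratio: 2 mol Fe2O3 / 4 mol Fe
Moles of Fe2O3 = 2.3402 × (2/4) = 1.1701 mol
Theoretical yield = 1.1701 mol × 159.7 g/mol = 186.86 g
Actual yield = 114 g
Percent yield = (114 / 186.86) × 100% = 61.0%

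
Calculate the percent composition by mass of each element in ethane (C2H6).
C: 79.88%, H: 20.11%

Molar mass of C2H6 = 30.07 g/mol
% C = (2 × 12.01) / 30.07 × 100% = 24.02 / 30.07 × 100% = 79.88%
% H = (6 × 1.008) / 30.07 × 100% = 6.048 / 30.07 × 100% = 20.11%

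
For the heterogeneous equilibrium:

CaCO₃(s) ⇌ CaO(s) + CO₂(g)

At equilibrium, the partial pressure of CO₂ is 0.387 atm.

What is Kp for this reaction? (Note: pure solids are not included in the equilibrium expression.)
K_p = 0.387

Solids (CaCO₃, CaO) have activity 1 and are excluded.
Kp = P(CO₂) = 0.387.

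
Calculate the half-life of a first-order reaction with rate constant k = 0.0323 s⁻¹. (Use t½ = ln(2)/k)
21.46 s

t½ = ln(2)/k = 0.6931/0.0323 = 21.46 s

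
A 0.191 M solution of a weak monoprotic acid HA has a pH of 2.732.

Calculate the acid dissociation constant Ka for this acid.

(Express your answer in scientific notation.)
K_a = 1.82e-05

[H⁺] = 10^(−pH) = 10^(−2.732) = 1.854e-03 M. For HA ⇌ H⁺ + A⁻, Ka = x²/(C − x) = (1.854e-03)²/(0.191 − 1.854e-03) = 1.82e-05.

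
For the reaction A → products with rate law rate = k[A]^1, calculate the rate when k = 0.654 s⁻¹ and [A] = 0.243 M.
0.1589 M/s

rate = k·[A]^1 = 0.654·(0.243)^1 = 0.654·0.243 = 0.1589 M/s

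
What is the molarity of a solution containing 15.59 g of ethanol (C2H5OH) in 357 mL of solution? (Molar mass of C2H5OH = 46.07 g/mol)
Moles of C2H5OH = 15.59 g ÷ 46.07 g/mol = 0.338398 mol
Volume = 357 mL = 0.357 L
Molarity = 0.338398 mol ÷ 0.357 L = 0.9479 M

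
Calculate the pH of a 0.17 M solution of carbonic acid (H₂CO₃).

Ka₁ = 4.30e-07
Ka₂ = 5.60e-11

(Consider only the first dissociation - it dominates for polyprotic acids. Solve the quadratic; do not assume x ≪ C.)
pH = 3.57

x² + Ka₁·x − Ka₁·C = 0 with Ka₁ = 4.30e-07, C = 0.17.
x = (−Ka₁ + √(Ka₁² + 4·Ka₁·C))/2 = 2.7016e-04 M, so pH = 3.57.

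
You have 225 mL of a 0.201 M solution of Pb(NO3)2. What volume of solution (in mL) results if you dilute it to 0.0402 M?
Using M₁V₁ = M₂V₂:
0.201 × 225 = 0.0402 × V₂
V₂ = (0.201 × 225) / 0.0402 = 1125 mL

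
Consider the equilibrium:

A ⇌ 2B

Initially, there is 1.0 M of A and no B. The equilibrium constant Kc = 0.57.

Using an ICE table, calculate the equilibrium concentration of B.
[B] = 0.626 M

ICE: [A] = 1.0 − x, [B] = 2x.
Kc = (2x)²/(1.0 − x) = 0.57 ⇒ 4x² + 0.57x − 0.57 = 0.
x = (−0.57 + √(0.57² + 4·4·0.57))/(2·4) = (−0.57 + √9.4449)/8 = 0.31291.
[B] = 2x = 0.626 M.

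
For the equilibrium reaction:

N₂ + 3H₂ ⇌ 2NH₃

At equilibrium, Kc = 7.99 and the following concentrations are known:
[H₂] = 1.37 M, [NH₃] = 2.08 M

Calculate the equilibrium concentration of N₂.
[N₂] = 0.2106 M

Kc = ([NH₃]^2) / ([N₂] × [H₂]^3) = 7.99
[N₂]^1 = (product terms)/(Kc · other reactant terms) = 4.3264 / (7.99 · 2.5714) = 0.21058
[N₂] = 0.2106 M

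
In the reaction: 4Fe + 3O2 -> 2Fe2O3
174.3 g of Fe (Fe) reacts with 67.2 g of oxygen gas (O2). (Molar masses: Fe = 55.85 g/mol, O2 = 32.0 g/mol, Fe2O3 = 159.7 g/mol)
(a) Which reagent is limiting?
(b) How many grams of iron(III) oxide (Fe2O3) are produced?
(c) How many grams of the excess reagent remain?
(a) O2, (b) 223.6 g, (c) 17.92 g

Moles of Fe = 174.3 g ÷ 55.85 g/mol = 3.12086 mol
Moles of O2 = 67.2 g ÷ 32.0 g/mol = 2.1 mol
Moles ÷ coefficient: Fe: 3.12086/4 = 0.7802, O2: 2.1/3 = 0.7
(a) O2 has the smaller value, so O2 is the limiting reagent.
(b) Moles of Fe2O3 = 2.1 mol O2 × (2/3) = 1.4 mol; mass = 1.4 mol × 159.7 g/mol = 223.6 g
(c) Fe consumed = 2.1 × (4/3) = 2.8 mol; remaining = 3.12086 − 2.8 = 0.320859 mol; mass = 0.320859 mol × 55.85 g/mol = 17.92 g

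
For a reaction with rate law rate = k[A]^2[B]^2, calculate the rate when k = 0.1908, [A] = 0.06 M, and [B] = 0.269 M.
4.97e-05 M/s

rate = k·[A]^2·[B]^2 = 0.1908·(0.06)^2·(0.269)^2 = 0.1908·0.0036·0.072361 = 4.97e-05 M/s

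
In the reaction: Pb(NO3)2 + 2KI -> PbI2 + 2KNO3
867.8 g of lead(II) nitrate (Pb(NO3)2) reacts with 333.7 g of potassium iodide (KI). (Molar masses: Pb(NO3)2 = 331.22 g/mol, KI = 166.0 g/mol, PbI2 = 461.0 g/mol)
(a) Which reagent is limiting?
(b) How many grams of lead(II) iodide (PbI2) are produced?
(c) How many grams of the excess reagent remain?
(a) KI, (b) 463.4 g, (c) 534.9 g

Moles of Pb(NO3)2 = 867.8 g ÷ 331.22 g/mol = 2.62001 mol
Moles of KI = 333.7 g ÷ 166.0 g/mol = 2.01024 mol
Moles ÷ coefficient: Pb(NO3)2: 2.62001/1 = 2.62, KI: 2.01024/2 = 1.005
(a) KI has the smaller value, so KI is the limiting reagent.
(b) Moles of PbI2 = 2.01024 mol KI × (1/2) = 1.00512 mol; mass = 1.00512 mol × 461.0 g/mol = 463.4 g
(c) Pb(NO3)2 consumed = 2.01024 × (1/2) = 1.00512 mol; remaining = 2.62001 − 1.00512 = 1.61489 mol; mass = 1.61489 mol × 331.22 g/mol = 534.9 g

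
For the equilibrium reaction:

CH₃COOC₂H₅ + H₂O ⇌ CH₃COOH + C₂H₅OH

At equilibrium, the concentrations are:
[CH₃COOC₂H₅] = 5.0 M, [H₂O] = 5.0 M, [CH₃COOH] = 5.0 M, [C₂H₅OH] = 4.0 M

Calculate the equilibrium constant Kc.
K_c = 0.8000

Kc = ([CH₃COOH] × [C₂H₅OH]) / ([CH₃COOC₂H₅] × [H₂O])
   = ((5.0)·(4.0)) / ((5.0)·(5.0))
   = 20 / 25 = 0.8000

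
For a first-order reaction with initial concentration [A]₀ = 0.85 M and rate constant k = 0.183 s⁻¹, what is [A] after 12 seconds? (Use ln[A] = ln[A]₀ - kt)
0.0946 M

ln[A] = ln[A]₀ - k·t = ln(0.85) - (0.183)·(12) = -0.1625 - 2.1960 = -2.3585
[A] = e^(-2.3585) = 0.0946 M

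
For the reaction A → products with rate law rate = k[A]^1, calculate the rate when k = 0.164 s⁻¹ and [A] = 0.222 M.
0.03641 M/s

rate = k·[A]^1 = 0.164·(0.222)^1 = 0.164·0.222 = 0.03641 M/s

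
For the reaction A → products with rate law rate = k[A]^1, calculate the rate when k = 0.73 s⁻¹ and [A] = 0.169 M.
0.1234 M/s

rate = k·[A]^1 = 0.73·(0.169)^1 = 0.73·0.169 = 0.1234 M/s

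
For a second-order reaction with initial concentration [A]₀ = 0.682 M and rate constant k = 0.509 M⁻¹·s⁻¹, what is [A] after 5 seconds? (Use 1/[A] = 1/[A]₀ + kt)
0.2493 M

1/[A] = 1/[A]₀ + k·t = 1/0.682 + (0.509)·(5) = 1.4663 + 2.5450 = 4.0113
[A] = 1/4.0113 = 0.2493 M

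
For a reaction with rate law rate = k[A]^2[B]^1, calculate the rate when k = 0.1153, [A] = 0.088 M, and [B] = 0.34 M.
0.0003036 M/s

rate = k·[A]^2·[B]^1 = 0.1153·(0.088)^2·(0.34)^1 = 0.1153·0.007744·0.34 = 0.0003036 M/s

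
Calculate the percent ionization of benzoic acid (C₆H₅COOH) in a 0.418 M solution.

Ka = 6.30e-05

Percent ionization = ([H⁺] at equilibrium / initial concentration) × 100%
Percent ionization = 1.22%

Let x = [H⁺]. Ka = x²/(C - x) ⇒ x² + (6.30e-05)x - (6.30e-05)(0.418) = 0. x = 5.1003e-03. Percent = (5.1003e-03/0.418) × 100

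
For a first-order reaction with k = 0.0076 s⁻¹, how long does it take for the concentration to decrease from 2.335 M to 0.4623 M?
213.10 s

From ln[A] = ln[A]₀ - k·t: t = ln([A]₀/[A])/k = ln(2.335/0.4623)/0.0076 = ln(5.0508)/0.0076 = 1.6196/0.0076 = 213.10 s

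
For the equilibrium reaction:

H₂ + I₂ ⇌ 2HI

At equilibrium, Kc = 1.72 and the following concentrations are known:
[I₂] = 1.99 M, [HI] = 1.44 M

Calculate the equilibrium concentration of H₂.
[H₂] = 0.6058 M

Kc = ([HI]^2) / ([H₂] × [I₂]) = 1.72
[H₂]^1 = (product terms)/(Kc · other reactant terms) = 2.0736 / (1.72 · 1.99) = 0.60582
[H₂] = 0.6058 M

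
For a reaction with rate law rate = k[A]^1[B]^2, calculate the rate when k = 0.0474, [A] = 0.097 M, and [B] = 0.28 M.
0.0003605 M/s

rate = k·[A]^1·[B]^2 = 0.0474·(0.097)^1·(0.28)^2 = 0.0474·0.097·0.0784 = 0.0003605 M/s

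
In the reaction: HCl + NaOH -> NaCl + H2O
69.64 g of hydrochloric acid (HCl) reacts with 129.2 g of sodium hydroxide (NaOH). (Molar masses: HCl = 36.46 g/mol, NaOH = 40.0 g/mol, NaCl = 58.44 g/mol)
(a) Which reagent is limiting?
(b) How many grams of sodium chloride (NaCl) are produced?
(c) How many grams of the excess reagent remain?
(a) HCl, (b) 111.6 g, (c) 52.8 g

Moles of HCl = 69.64 g ÷ 36.46 g/mol = 1.91004 mol
Moles of NaOH = 129.2 g ÷ 40.0 g/mol = 3.23 mol
Moles ÷ coefficient: HCl: 1.91004/1 = 1.91, NaOH: 3.23/1 = 3.23
(a) HCl has the smaller value, so HCl is the limiting reagent.
(b) Moles of NaCl = 1.91004 mol HCl × (1/1) = 1.91004 mol; mass = 1.91004 mol × 58.44 g/mol = 111.6 g
(c) NaOH consumed = 1.91004 × (1/1) = 1.91004 mol; remaining = 3.23 − 1.91004 = 1.31996 mol; mass = 1.31996 mol × 40.0 g/mol = 52.8 g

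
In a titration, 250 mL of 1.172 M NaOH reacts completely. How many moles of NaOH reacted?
Moles = Molarity × Volume (L)
Moles = 1.172 M × 0.25 L = 0.293 mol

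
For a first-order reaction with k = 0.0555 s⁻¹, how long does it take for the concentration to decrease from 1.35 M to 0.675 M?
12.49 s

From ln[A] = ln[A]₀ - k·t: t = ln([A]₀/[A])/k = ln(1.35/0.675)/0.0555 = ln(2.0000)/0.0555 = 0.6931/0.0555 = 12.49 s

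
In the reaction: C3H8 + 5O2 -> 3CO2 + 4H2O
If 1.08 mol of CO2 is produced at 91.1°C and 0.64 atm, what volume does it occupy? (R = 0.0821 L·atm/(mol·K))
T = 91.1°C + 273.15 = 364.25 K
V = nRT/P = (1.08 × 0.0821 × 364.25) / 0.64
V = 50.46 L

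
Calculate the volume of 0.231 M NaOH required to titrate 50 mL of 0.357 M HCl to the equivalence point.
V_{base} = 77.3 mL

At equivalence: moles acid = moles base.
moles HCl = 0.357 M × 0.05 L = 0.01785 mol
V_NaOH = 0.01785 mol ÷ 0.231 M = 0.07727 L = 77.3 mL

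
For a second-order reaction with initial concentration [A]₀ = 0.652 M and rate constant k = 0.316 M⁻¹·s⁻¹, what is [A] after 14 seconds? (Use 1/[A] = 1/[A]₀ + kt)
0.1678 M

1/[A] = 1/[A]₀ + k·t = 1/0.652 + (0.316)·(14) = 1.5337 + 4.4240 = 5.9577
[A] = 1/5.9577 = 0.1678 M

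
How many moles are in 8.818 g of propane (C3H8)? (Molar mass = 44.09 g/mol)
Moles = 8.818 g ÷ 44.09 g/mol = 0.2 mol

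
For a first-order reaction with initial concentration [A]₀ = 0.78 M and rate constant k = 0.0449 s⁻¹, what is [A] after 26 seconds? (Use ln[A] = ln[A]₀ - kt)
0.2427 M

ln[A] = ln[A]₀ - k·t = ln(0.78) - (0.0449)·(26) = -0.2485 - 1.1674 = -1.4159
[A] = e^(-1.4159) = 0.2427 M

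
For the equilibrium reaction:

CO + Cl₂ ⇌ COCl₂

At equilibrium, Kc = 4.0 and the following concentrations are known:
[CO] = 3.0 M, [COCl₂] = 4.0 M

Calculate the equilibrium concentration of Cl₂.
[Cl₂] = 0.3333 M

Kc = ([COCl₂]) / ([CO] × [Cl₂]) = 4.0
[Cl₂]^1 = (product terms)/(Kc · other reactant terms) = 4 / (4.0 · 3) = 0.33333
[Cl₂] = 0.3333 M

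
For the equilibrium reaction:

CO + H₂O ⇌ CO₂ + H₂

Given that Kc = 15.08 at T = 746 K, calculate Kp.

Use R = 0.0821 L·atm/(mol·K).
K_p = 15.0800

Δn = (moles gaseous products) − (moles gaseous reactants) = 0
T = 746 K; RT = 0.0821 × 746 = 61.2466
Kp = Kc·(RT)^Δn = 15.08 × (61.2466)^0 = 15.08 × 1 = 15.0800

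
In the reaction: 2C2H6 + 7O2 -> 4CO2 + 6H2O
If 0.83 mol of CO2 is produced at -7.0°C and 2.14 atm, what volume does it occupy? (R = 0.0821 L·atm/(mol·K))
T = -7.0°C + 273.15 = 266.15 K
V = nRT/P = (0.83 × 0.0821 × 266.15) / 2.14
V = 8.47 L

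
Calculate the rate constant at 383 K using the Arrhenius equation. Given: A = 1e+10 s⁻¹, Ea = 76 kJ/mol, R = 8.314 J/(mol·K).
4.31e-01 s⁻¹

k = A·exp(-Ea/(R·T)) = 1e+10·exp(-76000/(8.314·383)) = 1e+10·exp(-23.8674) = 1e+10·4.3105e-11 = 4.31e-01 s⁻¹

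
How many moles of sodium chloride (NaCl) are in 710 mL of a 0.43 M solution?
Moles = Molarity × Volume (L)
Moles = 0.43 M × 0.71 L = 0.3053 mol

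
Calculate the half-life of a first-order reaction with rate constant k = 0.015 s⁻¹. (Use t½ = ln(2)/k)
46.21 s

t½ = ln(2)/k = 0.6931/0.015 = 46.21 s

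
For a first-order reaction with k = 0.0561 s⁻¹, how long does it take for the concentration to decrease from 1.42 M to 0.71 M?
12.36 s

From ln[A] = ln[A]₀ - k·t: t = ln([A]₀/[A])/k = ln(1.42/0.71)/0.0561 = ln(2.0000)/0.0561 = 0.6931/0.0561 = 12.36 s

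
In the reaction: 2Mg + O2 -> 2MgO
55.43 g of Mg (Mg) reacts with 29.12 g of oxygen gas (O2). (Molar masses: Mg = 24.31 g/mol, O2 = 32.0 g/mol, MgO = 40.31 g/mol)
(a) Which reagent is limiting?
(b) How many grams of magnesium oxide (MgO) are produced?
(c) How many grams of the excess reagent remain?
(a) O2, (b) 73.36 g, (c) 11.19 g

Moles of Mg = 55.43 g ÷ 24.31 g/mol = 2.28013 mol
Moles of O2 = 29.12 g ÷ 32.0 g/mol = 0.91 mol
Moles ÷ coefficient: Mg: 2.28013/2 = 1.14, O2: 0.91/1 = 0.91
(a) O2 has the smaller value, so O2 is the limiting reagent.
(b) Moles of MgO = 0.91 mol O2 × (2/1) = 1.82 mol; mass = 1.82 mol × 40.31 g/mol = 73.36 g
(c) Mg consumed = 0.91 × (2/1) = 1.82 mol; remaining = 2.28013 − 1.82 = 0.460132 mol; mass = 0.460132 mol × 24.31 g/mol = 11.19 g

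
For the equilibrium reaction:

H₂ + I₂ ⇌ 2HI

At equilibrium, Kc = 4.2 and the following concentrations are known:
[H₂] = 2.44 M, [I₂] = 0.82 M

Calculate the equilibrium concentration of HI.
[HI] = 2.8989 M

Kc = ([HI]^2) / ([H₂] × [I₂]) = 4.2
[HI]^2 = Kc · (reactant terms)/(other product terms) = 4.2 · 2.0008 / 1 = 8.4034
[HI] = (8.4034)^(1/2) = 2.8989 M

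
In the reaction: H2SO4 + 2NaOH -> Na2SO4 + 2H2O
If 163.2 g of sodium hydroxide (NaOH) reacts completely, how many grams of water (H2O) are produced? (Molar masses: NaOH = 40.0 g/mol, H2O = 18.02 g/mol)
Moles of NaOH = 163.2 g ÷ 40.0 g/mol = 4.08 mol
Mole ratio: 2 mol H2O / 2 mol NaOH
Moles of H2O = 4.08 × (2/2) = 4.08 mol
Mass of H2O = 4.08 mol × 18.02 g/mol = 73.52 g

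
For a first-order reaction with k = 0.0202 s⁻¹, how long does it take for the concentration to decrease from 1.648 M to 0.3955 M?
70.65 s

From ln[A] = ln[A]₀ - k·t: t = ln([A]₀/[A])/k = ln(1.648/0.3955)/0.0202 = ln(4.1669)/0.0202 = 1.4272/0.0202 = 70.65 s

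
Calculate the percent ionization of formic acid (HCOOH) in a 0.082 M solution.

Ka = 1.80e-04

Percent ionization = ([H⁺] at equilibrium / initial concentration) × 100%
Percent ionization = 4.58%

Let x = [H⁺]. Ka = x²/(C - x) ⇒ x² + (1.80e-04)x - (1.80e-04)(0.082) = 0. x = 3.7529e-03. Percent = (3.7529e-03/0.082) × 100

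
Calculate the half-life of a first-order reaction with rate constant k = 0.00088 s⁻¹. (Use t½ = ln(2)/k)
787.67 s

t½ = ln(2)/k = 0.6931/0.00088 = 787.67 s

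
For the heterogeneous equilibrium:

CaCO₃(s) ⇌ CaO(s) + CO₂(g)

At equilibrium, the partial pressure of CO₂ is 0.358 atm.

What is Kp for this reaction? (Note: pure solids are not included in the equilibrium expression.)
K_p = 0.358

Solids (CaCO₃, CaO) have activity 1 and are excluded.
Kp = P(CO₂) = 0.358.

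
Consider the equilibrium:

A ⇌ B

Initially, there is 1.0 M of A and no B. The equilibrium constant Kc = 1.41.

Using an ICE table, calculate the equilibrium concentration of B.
[B] = 0.585 M

ICE: [A] = 1.0 − x, [B] = x.
Kc = x/(1.0 − x) = 1.41 ⇒ x = 1.41·1.0/(1 + 1.41) = 1.41/2.41 = 0.5851.
[B] = x = 0.585 M.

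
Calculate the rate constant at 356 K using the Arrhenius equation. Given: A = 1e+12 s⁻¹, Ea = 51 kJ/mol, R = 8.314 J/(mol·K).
3.29e+04 s⁻¹

k = A·exp(-Ea/(R·T)) = 1e+12·exp(-51000/(8.314·356)) = 1e+12·exp(-17.2310) = 1e+12·3.2861e-08 = 3.29e+04 s⁻¹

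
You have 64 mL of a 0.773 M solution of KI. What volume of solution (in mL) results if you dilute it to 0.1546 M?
Using M₁V₁ = M₂V₂:
0.773 × 64 = 0.1546 × V₂
V₂ = (0.773 × 64) / 0.1546 = 320 mL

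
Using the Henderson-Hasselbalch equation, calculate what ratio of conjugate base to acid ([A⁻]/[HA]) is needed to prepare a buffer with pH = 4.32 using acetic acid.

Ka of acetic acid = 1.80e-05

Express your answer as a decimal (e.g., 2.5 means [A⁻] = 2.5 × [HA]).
[A⁻]/[HA] = 0.376

pKa = −log(1.80e-05) = 4.7447. pH = pKa + log([A⁻]/[HA]). 4.32 = 4.7447 + log(ratio). log(ratio) = 4.32 − 4.7447 = -0.4247. ratio = 10^(-0.4247) = 0.376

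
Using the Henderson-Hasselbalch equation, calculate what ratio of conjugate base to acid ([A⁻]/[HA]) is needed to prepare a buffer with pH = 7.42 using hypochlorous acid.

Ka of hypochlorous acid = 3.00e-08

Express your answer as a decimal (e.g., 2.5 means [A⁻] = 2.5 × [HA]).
[A⁻]/[HA] = 0.789

pKa = −log(3.00e-08) = 7.5229. pH = pKa + log([A⁻]/[HA]). 7.42 = 7.5229 + log(ratio). log(ratio) = 7.42 − 7.5229 = -0.1029. ratio = 10^(-0.1029) = 0.789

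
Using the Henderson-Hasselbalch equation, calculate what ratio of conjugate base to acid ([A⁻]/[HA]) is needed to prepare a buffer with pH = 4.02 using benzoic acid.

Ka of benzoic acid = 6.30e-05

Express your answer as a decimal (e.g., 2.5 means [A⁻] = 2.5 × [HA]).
[A⁻]/[HA] = 0.660

pKa = −log(6.30e-05) = 4.2007. pH = pKa + log([A⁻]/[HA]). 4.02 = 4.2007 + log(ratio). log(ratio) = 4.02 − 4.2007 = -0.1807. ratio = 10^(-0.1807) = 0.660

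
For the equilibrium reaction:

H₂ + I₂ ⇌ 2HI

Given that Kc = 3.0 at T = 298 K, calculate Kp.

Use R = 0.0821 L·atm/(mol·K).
K_p = 3.0000

Δn = (moles gaseous products) − (moles gaseous reactants) = 0
T = 298 K; RT = 0.0821 × 298 = 24.4658
Kp = Kc·(RT)^Δn = 3.0 × (24.4658)^0 = 3.0 × 1 = 3.0000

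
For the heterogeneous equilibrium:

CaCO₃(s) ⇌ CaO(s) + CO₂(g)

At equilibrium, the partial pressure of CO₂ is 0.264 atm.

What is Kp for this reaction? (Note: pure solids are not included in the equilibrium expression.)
K_p = 0.264

Solids (CaCO₃, CaO) have activity 1 and are excluded.
Kp = P(CO₂) = 0.264.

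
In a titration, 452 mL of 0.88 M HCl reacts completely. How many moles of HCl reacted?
Moles = Molarity × Volume (L)
Moles = 0.88 M × 0.452 L = 0.3978 mol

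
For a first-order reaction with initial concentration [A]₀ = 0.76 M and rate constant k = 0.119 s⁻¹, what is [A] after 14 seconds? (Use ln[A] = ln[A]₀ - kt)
0.1436 M

ln[A] = ln[A]₀ - k·t = ln(0.76) - (0.119)·(14) = -0.2744 - 1.6660 = -1.9404
[A] = e^(-1.9404) = 0.1436 M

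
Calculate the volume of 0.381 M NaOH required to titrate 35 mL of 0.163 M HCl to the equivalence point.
V_{base} = 15.0 mL

At equivalence: moles acid = moles base.
moles HCl = 0.163 M × 0.035 L = 0.005705 mol
V_NaOH = 0.005705 mol ÷ 0.381 M = 0.01497 L = 15.0 mL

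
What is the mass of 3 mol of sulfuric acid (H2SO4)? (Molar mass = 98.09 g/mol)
Mass = 3 mol × 98.09 g/mol = 294.3 g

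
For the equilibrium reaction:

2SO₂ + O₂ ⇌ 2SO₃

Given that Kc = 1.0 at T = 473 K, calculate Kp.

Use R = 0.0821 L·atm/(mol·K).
K_p = 0.0258

Δn = (moles gaseous products) − (moles gaseous reactants) = -1
T = 473 K; RT = 0.0821 × 473 = 38.8333
Kp = Kc·(RT)^Δn = 1.0 × (38.8333)^-1 = 1.0 × 0.0257511 = 0.0258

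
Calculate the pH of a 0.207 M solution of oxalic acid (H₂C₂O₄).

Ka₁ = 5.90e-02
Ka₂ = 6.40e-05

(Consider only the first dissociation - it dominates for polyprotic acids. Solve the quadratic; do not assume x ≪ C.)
pH = 1.07

x² + Ka₁·x − Ka₁·C = 0 with Ka₁ = 5.90e-02, C = 0.207.
x = (−Ka₁ + √(Ka₁² + 4·Ka₁·C))/2 = 8.4882e-02 M, so pH = 1.07.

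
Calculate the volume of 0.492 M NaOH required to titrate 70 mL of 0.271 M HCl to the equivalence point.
V_{base} = 38.6 mL

At equivalence: moles acid = moles base.
moles HCl = 0.271 M × 0.07 L = 0.01897 mol
V_NaOH = 0.01897 mol ÷ 0.492 M = 0.03856 L = 38.6 mL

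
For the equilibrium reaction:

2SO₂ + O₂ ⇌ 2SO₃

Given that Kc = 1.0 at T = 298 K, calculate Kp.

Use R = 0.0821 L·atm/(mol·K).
K_p = 0.0409

Δn = (moles gaseous products) − (moles gaseous reactants) = -1
T = 298 K; RT = 0.0821 × 298 = 24.4658
Kp = Kc·(RT)^Δn = 1.0 × (24.4658)^-1 = 1.0 × 0.0408734 = 0.0409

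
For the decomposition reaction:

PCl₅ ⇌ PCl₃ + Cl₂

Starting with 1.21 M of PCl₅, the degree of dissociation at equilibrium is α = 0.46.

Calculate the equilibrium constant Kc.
K_c = 0.4741

x = α·[A]₀ = 0.46 × 1.21 = 0.5566 M dissociated.
At eq: [PCl₅] = 1.21 − 0.5566 = 0.6534 M; [PCl₃] = [Cl₂] = x = 0.5566 M.
Kc = [PCl₃][Cl₂]/[PCl₅] = (0.5566)²/0.6534 = 0.4741.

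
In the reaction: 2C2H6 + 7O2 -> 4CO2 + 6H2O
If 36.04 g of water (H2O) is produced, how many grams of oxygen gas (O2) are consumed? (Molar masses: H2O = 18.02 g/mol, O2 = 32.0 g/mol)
Moles of H2O = 36.04 g ÷ 18.02 g/mol = 2 mol
Mole ratio: 7 mol O2 / 6 mol H2O
Moles of O2 = 2 × (7/6) = 2.33333 mol
Mass of O2 = 2.33333 mol × 32.0 g/mol = 74.67 g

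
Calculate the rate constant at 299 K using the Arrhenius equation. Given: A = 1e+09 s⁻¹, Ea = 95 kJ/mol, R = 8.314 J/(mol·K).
2.53e-08 s⁻¹

k = A·exp(-Ea/(R·T)) = 1e+09·exp(-95000/(8.314·299)) = 1e+09·exp(-38.2158) = 1e+09·2.5299e-17 = 2.53e-08 s⁻¹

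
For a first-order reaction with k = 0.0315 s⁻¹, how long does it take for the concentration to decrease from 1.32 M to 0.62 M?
23.99 s

From ln[A] = ln[A]₀ - k·t: t = ln([A]₀/[A])/k = ln(1.32/0.62)/0.0315 = ln(2.1290)/0.0315 = 0.7557/0.0315 = 23.99 s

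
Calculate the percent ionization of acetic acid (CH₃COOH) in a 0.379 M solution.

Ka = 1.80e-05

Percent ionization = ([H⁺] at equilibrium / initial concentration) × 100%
Percent ionization = 0.687%

Let x = [H⁺]. Ka = x²/(C - x) ⇒ x² + (1.80e-05)x - (1.80e-05)(0.379) = 0. x = 2.6029e-03. Percent = (2.6029e-03/0.379) × 100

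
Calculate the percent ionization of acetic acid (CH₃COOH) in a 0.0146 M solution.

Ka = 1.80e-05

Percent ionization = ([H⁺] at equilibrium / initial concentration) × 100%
Percent ionization = 3.45%

Let x = [H⁺]. Ka = x²/(C - x) ⇒ x² + (1.80e-05)x - (1.80e-05)(0.0146) = 0. x = 5.0372e-04. Percent = (5.0372e-04/0.0146) × 100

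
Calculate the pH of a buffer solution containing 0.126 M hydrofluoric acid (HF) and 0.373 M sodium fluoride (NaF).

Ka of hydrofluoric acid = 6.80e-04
pH = 3.64

pKa = -log(6.80e-04) = 3.17. pH = pKa + log([A⁻]/[HA]) = 3.17 + log(0.373/0.126)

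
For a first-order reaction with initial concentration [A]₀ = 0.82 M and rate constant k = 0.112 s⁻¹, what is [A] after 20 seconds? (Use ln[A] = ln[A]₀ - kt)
0.0873 M

ln[A] = ln[A]₀ - k·t = ln(0.82) - (0.112)·(20) = -0.1985 - 2.2400 = -2.4385
[A] = e^(-2.4385) = 0.0873 M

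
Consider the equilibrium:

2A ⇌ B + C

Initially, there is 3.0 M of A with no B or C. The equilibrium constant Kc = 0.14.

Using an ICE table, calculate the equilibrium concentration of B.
[B] = 0.642 M

ICE: [A] = 3.0 − 2x, [B] = [C] = x.
Kc = x²/(3.0 − 2x)² = 0.14 ⇒ √Kc = x/(3.0 − 2x).
x = √0.14·3.0/(1 + 2√0.14) = 0.37417·3.0/1.7483 = 0.64204.
[B] = x = 0.642 M.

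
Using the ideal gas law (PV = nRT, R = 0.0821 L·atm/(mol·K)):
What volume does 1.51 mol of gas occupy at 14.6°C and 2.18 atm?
T = 14.6°C + 273.15 = 287.75 K
V = nRT/P = (1.51 × 0.0821 × 287.75) / 2.18
V = 16.36 L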